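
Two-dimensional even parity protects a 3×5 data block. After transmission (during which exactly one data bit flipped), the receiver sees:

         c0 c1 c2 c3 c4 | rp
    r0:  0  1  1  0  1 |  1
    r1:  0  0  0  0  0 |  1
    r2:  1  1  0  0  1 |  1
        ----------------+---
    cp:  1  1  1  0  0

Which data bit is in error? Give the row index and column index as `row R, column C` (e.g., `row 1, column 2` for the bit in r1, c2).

row 1, column 1

Recompute each row's even parity and compare to rp:
  r0: data parity 1, sent rp 1 → ok
  r1: data parity 0, sent rp 1 → mismatch
  r2: data parity 1, sent rp 1 → ok
Recompute each column's even parity and compare to cp:
  c0: data parity 1, sent cp 1 → ok
  c1: data parity 0, sent cp 1 → mismatch
  c2: data parity 1, sent cp 1 → ok
  c3: data parity 0, sent cp 0 → ok
  c4: data parity 0, sent cp 0 → ok
Exactly one row (r1) and one column (c1) fail → the flipped bit is at their intersection.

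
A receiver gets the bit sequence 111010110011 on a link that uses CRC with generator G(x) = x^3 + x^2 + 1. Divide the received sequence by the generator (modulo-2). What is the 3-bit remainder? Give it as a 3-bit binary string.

Modulo-2 division of 111010110011 by 1101:
  pos 0: 1110 XOR 1101 = 0011
  pos 2: 1110 XOR 1101 = 0011
  pos 4: 1111 XOR 1101 = 0010
  pos 6: 1000 XOR 1101 = 0101
  pos 7: 1011 XOR 1101 = 0110
  pos 8: 1101 XOR 1101 = 0000
Remainder = 000 (zero — the frame passes the CRC check).

000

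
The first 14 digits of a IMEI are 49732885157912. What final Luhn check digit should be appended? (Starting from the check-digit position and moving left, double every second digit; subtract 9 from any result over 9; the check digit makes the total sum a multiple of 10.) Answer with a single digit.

Partial digits right→left: 2 1 9 7 5 1 5 8 8 2 3 7 9 4
Double every second digit counting from the check-digit position (so the 1st, 3rd, 5th, ... of the partial from the right).
  doubled (with −9 where >9): 4 9 1 1 7 6 9 → sum 37
  kept as-is: 1 7 1 8 2 7 4 → sum 30
Total = 37 + 30 = 67.
Check digit = (10 − (67 mod 10)) mod 10 = 3.

3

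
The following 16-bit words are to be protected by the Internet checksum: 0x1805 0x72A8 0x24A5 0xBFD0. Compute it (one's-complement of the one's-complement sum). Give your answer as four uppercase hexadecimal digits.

One's-complement addition (fold any carry out of bit 15 back into bit 0):
  0x1805 + 0x72A8 = 0x08AAD
  0x8AAD + 0x24A5 = 0x0AF52
  0xAF52 + 0xBFD0 = 0x16F22 → wrap carry → 0x6F23
One's-complement sum = 0x6F23.
Checksum = ~0x6F23 & 0xFFFF = 0x90DC.

90DC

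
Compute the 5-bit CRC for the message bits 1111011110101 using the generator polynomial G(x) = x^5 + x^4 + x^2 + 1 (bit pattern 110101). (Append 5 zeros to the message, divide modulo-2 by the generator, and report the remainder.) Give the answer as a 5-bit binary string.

Append 5 zeros: 111101111010100000. Divide by 110101 (XOR where the leading bit is 1):
  pos 0: 111101 XOR 110101 = 001000
  pos 2: 100011 XOR 110101 = 010110
  pos 3: 101101 XOR 110101 = 011000
  pos 4: 110000 XOR 110101 = 000101
  pos 7: 101101 XOR 110101 = 011000
  pos 8: 110000 XOR 110101 = 000101
  pos 11: 101000 XOR 110101 = 011101
  pos 12: 111010 XOR 110101 = 001111
Remainder (last 5 bits) = 01111. This is the CRC / FCS.

01111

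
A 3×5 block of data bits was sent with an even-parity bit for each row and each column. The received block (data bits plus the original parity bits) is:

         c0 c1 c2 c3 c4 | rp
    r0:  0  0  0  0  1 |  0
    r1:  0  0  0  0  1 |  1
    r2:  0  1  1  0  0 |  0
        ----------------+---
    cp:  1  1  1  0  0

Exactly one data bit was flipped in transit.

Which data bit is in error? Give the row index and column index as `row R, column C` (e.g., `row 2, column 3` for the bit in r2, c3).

Recompute each row's even parity and compare to rp:
  r0: data parity 1, sent rp 0 → mismatch
  r1: data parity 1, sent rp 1 → ok
  r2: data parity 0, sent rp 0 → ok
Recompute each column's even parity and compare to cp:
  c0: data parity 0, sent cp 1 → mismatch
  c1: data parity 1, sent cp 1 → ok
  c2: data parity 1, sent cp 1 → ok
  c3: data parity 0, sent cp 0 → ok
  c4: data parity 0, sent cp 0 → ok
Exactly one row (r0) and one column (c0) fail → the flipped bit is at their intersection.

row 0, column 0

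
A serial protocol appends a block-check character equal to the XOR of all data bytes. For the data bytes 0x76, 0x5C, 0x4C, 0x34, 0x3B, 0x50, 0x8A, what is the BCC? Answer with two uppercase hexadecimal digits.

XOR the bytes together:
  start with 0x76
  0x76 ⊕ 0x5C = 0x2A
  0x2A ⊕ 0x4C = 0x66
  0x66 ⊕ 0x34 = 0x52
  0x52 ⊕ 0x3B = 0x69
  0x69 ⊕ 0x50 = 0x39
  0x39 ⊕ 0x8A = 0xB3

B3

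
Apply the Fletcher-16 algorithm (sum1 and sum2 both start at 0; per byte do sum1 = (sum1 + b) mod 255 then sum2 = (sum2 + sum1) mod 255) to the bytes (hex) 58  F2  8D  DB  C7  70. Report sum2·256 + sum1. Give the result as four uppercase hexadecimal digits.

Running sums (mod 255):
  after byte 0 (58): sum1=88, sum2=88
  after byte 1 (F2): sum1=75, sum2=163
  after byte 2 (8D): sum1=216, sum2=124
  after byte 3 (DB): sum1=180, sum2=49
  after byte 4 (C7): sum1=124, sum2=173
  after byte 5 (70): sum1=236, sum2=154
Checksum = sum2·256 + sum1 = 154·256 + 236 = 39660 = 0x9AEC.

9AEC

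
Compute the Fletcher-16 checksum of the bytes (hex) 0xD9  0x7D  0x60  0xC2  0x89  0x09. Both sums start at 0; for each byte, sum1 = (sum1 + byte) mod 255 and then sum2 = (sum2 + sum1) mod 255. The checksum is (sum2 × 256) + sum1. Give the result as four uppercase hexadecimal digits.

Running sums (mod 255):
  after byte 0 (0xD9): sum1=217, sum2=217
  after byte 1 (0x7D): sum1=87, sum2=49
  after byte 2 (0x60): sum1=183, sum2=232
  after byte 3 (0xC2): sum1=122, sum2=99
  after byte 4 (0x89): sum1=4, sum2=103
  after byte 5 (0x09): sum1=13, sum2=116
Checksum = sum2·256 + sum1 = 116·256 + 13 = 29709 = 0x740D.

740D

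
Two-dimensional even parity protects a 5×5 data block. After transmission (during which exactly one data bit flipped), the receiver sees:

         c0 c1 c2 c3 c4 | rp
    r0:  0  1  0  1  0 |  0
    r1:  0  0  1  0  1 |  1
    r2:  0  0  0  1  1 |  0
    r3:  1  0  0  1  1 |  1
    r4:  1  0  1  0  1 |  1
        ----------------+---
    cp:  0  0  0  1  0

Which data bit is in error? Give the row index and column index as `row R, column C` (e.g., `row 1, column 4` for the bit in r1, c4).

Recompute each row's even parity and compare to rp:
  r0: data parity 0, sent rp 0 → ok
  r1: data parity 0, sent rp 1 → mismatch
  r2: data parity 0, sent rp 0 → ok
  r3: data parity 1, sent rp 1 → ok
  r4: data parity 1, sent rp 1 → ok
Recompute each column's even parity and compare to cp:
  c0: data parity 0, sent cp 0 → ok
  c1: data parity 1, sent cp 0 → mismatch
  c2: data parity 0, sent cp 0 → ok
  c3: data parity 1, sent cp 1 → ok
  c4: data parity 0, sent cp 0 → ok
Exactly one row (r1) and one column (c1) fail → the flipped bit is at their intersection.

row 1, column 1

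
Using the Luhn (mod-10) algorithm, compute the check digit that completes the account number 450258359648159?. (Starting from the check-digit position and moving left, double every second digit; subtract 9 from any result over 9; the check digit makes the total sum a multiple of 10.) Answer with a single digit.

Partial digits right→left: 9 5 1 8 4 6 9 5 3 8 5 2 0 5 4
Double every second digit counting from the check-digit position (so the 1st, 3rd, 5th, ... of the partial from the right).
  doubled (with −9 where >9): 9 2 8 9 6 1 0 8 → sum 43
  kept as-is: 5 8 6 5 8 2 5 → sum 39
Total = 43 + 39 = 82.
Check digit = (10 − (82 mod 10)) mod 10 = 8.

8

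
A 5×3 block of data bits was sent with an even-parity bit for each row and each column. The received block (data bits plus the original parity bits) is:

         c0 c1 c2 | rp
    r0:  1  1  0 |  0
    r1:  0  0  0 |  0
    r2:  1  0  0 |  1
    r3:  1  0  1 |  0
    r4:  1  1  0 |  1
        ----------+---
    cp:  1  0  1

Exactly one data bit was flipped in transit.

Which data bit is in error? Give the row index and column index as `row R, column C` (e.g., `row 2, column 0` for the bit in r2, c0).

row 4, column 0

Recompute each row's even parity and compare to rp:
  r0: data parity 0, sent rp 0 → ok
  r1: data parity 0, sent rp 0 → ok
  r2: data parity 1, sent rp 1 → ok
  r3: data parity 0, sent rp 0 → ok
  r4: data parity 0, sent rp 1 → mismatch
Recompute each column's even parity and compare to cp:
  c0: data parity 0, sent cp 1 → mismatch
  c1: data parity 0, sent cp 0 → ok
  c2: data parity 1, sent cp 1 → ok
Exactly one row (r4) and one column (c0) fail → the flipped bit is at their intersection.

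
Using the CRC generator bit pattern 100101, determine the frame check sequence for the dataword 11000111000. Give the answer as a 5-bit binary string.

00100

Append 5 zeros: 1100011100000000. Divide by 100101 (XOR where the leading bit is 1):
  pos 0: 110001 XOR 100101 = 010100
  pos 1: 101001 XOR 100101 = 001100
  pos 3: 110010 XOR 100101 = 010111
  pos 4: 101110 XOR 100101 = 001011
  pos 6: 101100 XOR 100101 = 001001
  pos 8: 100100 XOR 100101 = 000001
Remainder (last 5 bits) = 00100. This is the CRC / FCS.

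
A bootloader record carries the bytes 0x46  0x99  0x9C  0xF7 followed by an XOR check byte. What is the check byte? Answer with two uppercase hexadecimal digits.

XOR the bytes together:
  start with 0x46
  0x46 ⊕ 0x99 = 0xDF
  0xDF ⊕ 0x9C = 0x43
  0x43 ⊕ 0xF7 = 0xB4

B4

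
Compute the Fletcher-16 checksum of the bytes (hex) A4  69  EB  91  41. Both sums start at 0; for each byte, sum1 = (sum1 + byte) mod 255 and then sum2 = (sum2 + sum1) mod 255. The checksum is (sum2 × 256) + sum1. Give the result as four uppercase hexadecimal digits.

Running sums (mod 255):
  after byte 0 (A4): sum1=164, sum2=164
  after byte 1 (69): sum1=14, sum2=178
  after byte 2 (EB): sum1=249, sum2=172
  after byte 3 (91): sum1=139, sum2=56
  after byte 4 (41): sum1=204, sum2=5
Checksum = sum2·256 + sum1 = 5·256 + 204 = 1484 = 0x05CC.

05CC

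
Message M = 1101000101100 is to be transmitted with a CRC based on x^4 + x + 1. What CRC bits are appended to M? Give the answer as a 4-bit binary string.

0011

Append 4 zeros: 11010001011000000. Divide by 10011 (XOR where the leading bit is 1):
  pos 0: 11010 XOR 10011 = 01001
  pos 1: 10010 XOR 10011 = 00001
  pos 5: 10101 XOR 10011 = 00110
  pos 7: 11010 XOR 10011 = 01001
  pos 8: 10010 XOR 10011 = 00001
  pos 12: 10000 XOR 10011 = 00011
Remainder (last 4 bits) = 0011. This is the CRC / FCS.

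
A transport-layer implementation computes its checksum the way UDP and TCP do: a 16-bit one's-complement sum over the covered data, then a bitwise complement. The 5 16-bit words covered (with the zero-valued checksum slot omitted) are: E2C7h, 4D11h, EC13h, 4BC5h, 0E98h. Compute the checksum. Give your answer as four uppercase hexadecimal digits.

89B5

One's-complement addition (fold any carry out of bit 15 back into bit 0):
  0xE2C7 + 0x4D11 = 0x12FD8 → wrap carry → 0x2FD9
  0x2FD9 + 0xEC13 = 0x11BEC → wrap carry → 0x1BED
  0x1BED + 0x4BC5 = 0x067B2
  0x67B2 + 0x0E98 = 0x0764A
One's-complement sum = 0x764A.
Checksum = ~0x764A & 0xFFFF = 0x89B5.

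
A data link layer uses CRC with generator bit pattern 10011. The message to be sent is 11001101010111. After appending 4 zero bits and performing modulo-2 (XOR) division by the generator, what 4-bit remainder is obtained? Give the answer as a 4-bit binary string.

1111

Append 4 zeros: 110011010101110000. Divide by 10011 (XOR where the leading bit is 1):
  pos 0: 11001 XOR 10011 = 01010
  pos 1: 10101 XOR 10011 = 00110
  pos 3: 11001 XOR 10011 = 01010
  pos 4: 10100 XOR 10011 = 00111
  pos 6: 11110 XOR 10011 = 01101
  pos 7: 11011 XOR 10011 = 01000
  pos 8: 10001 XOR 10011 = 00010
  pos 11: 10100 XOR 10011 = 00111
  pos 13: 11100 XOR 10011 = 01111
Remainder (last 4 bits) = 1111. This is the CRC / FCS.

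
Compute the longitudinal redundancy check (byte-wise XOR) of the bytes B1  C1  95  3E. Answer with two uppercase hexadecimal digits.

DB

XOR the bytes together:
  start with 0xB1
  0xB1 ⊕ 0xC1 = 0x70
  0x70 ⊕ 0x95 = 0xE5
  0xE5 ⊕ 0x3E = 0xDB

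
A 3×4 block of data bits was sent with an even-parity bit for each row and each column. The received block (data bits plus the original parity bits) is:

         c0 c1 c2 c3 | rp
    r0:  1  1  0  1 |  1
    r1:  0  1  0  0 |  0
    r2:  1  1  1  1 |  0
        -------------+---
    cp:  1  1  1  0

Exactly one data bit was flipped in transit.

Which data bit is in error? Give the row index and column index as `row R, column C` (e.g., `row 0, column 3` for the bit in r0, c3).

row 1, column 0

Recompute each row's even parity and compare to rp:
  r0: data parity 1, sent rp 1 → ok
  r1: data parity 1, sent rp 0 → mismatch
  r2: data parity 0, sent rp 0 → ok
Recompute each column's even parity and compare to cp:
  c0: data parity 0, sent cp 1 → mismatch
  c1: data parity 1, sent cp 1 → ok
  c2: data parity 1, sent cp 1 → ok
  c3: data parity 0, sent cp 0 → ok
Exactly one row (r1) and one column (c0) fail → the flipped bit is at their intersection.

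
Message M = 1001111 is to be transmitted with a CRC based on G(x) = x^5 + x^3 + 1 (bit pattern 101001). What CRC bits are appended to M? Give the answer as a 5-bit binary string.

00011

Append 5 zeros: 100111100000. Divide by 101001 (XOR where the leading bit is 1):
  pos 0: 100111 XOR 101001 = 001110
  pos 2: 111010 XOR 101001 = 010011
  pos 3: 100110 XOR 101001 = 001111
  pos 5: 111100 XOR 101001 = 010101
  pos 6: 101010 XOR 101001 = 000011
Remainder (last 5 bits) = 00011. This is the CRC / FCS.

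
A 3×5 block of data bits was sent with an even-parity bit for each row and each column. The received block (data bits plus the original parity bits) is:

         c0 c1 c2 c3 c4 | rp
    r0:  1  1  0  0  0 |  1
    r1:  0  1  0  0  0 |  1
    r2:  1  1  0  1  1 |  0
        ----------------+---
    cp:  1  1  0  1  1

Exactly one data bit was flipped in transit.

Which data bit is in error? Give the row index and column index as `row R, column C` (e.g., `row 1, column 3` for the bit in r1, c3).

Recompute each row's even parity and compare to rp:
  r0: data parity 0, sent rp 1 → mismatch
  r1: data parity 1, sent rp 1 → ok
  r2: data parity 0, sent rp 0 → ok
Recompute each column's even parity and compare to cp:
  c0: data parity 0, sent cp 1 → mismatch
  c1: data parity 1, sent cp 1 → ok
  c2: data parity 0, sent cp 0 → ok
  c3: data parity 1, sent cp 1 → ok
  c4: data parity 1, sent cp 1 → ok
Exactly one row (r0) and one column (c0) fail → the flipped bit is at their intersection.

row 0, column 0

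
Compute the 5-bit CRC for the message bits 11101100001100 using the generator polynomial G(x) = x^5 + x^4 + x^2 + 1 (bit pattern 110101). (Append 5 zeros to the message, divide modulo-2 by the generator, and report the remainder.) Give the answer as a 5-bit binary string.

Append 5 zeros: 1110110000110000000. Divide by 110101 (XOR where the leading bit is 1):
  pos 0: 111011 XOR 110101 = 001110
  pos 2: 111000 XOR 110101 = 001101
  pos 4: 110100 XOR 110101 = 000001
  pos 9: 111000 XOR 110101 = 001101
  pos 11: 110100 XOR 110101 = 000001
Remainder (last 5 bits) = 00100. This is the CRC / FCS.

00100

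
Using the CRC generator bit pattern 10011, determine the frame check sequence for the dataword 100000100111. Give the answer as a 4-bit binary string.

Append 4 zeros: 1000001001110000. Divide by 10011 (XOR where the leading bit is 1):
  pos 0: 10000 XOR 10011 = 00011
  pos 3: 11010 XOR 10011 = 01001
  pos 4: 10010 XOR 10011 = 00001
  pos 8: 11110 XOR 10011 = 01101
  pos 9: 11010 XOR 10011 = 01001
  pos 10: 10010 XOR 10011 = 00001
Remainder (last 4 bits) = 0010. This is the CRC / FCS.

0010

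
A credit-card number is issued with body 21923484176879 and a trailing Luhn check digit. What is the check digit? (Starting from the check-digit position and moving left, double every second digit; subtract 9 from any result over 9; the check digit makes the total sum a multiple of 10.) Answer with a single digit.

1

Partial digits right→left: 9 7 8 6 7 1 4 8 4 3 2 9 1 2
Double every second digit counting from the check-digit position (so the 1st, 3rd, 5th, ... of the partial from the right).
  doubled (with −9 where >9): 9 7 5 8 8 4 2 → sum 43
  kept as-is: 7 6 1 8 3 9 2 → sum 36
Total = 43 + 36 = 79.
Check digit = (10 − (79 mod 10)) mod 10 = 1.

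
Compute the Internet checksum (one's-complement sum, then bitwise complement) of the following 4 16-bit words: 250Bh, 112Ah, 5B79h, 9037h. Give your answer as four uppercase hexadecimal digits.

One's-complement addition (fold any carry out of bit 15 back into bit 0):
  0x250B + 0x112A = 0x03635
  0x3635 + 0x5B79 = 0x091AE
  0x91AE + 0x9037 = 0x121E5 → wrap carry → 0x21E6
One's-complement sum = 0x21E6.
Checksum = ~0x21E6 & 0xFFFF = 0xDE19.

DE19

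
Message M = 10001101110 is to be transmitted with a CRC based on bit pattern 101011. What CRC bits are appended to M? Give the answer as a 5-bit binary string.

00000

Append 5 zeros: 1000110111000000. Divide by 101011 (XOR where the leading bit is 1):
  pos 0: 100011 XOR 101011 = 001000
  pos 2: 100001 XOR 101011 = 001010
  pos 4: 101011 XOR 101011 = 000000
Remainder (last 5 bits) = 00000. This is the CRC / FCS.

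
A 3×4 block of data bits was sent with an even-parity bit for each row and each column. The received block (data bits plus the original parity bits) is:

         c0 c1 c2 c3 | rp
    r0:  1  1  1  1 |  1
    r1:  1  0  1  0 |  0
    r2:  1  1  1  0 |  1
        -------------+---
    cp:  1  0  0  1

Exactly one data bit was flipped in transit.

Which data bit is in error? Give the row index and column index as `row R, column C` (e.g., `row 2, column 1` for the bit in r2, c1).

Recompute each row's even parity and compare to rp:
  r0: data parity 0, sent rp 1 → mismatch
  r1: data parity 0, sent rp 0 → ok
  r2: data parity 1, sent rp 1 → ok
Recompute each column's even parity and compare to cp:
  c0: data parity 1, sent cp 1 → ok
  c1: data parity 0, sent cp 0 → ok
  c2: data parity 1, sent cp 0 → mismatch
  c3: data parity 1, sent cp 1 → ok
Exactly one row (r0) and one column (c2) fail → the flipped bit is at their intersection.

row 0, column 2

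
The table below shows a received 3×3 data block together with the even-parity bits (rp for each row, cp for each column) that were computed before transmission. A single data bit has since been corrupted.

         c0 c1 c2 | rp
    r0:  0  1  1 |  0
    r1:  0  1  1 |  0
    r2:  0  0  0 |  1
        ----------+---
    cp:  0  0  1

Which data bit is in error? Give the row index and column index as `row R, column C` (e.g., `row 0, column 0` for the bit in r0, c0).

Recompute each row's even parity and compare to rp:
  r0: data parity 0, sent rp 0 → ok
  r1: data parity 0, sent rp 0 → ok
  r2: data parity 0, sent rp 1 → mismatch
Recompute each column's even parity and compare to cp:
  c0: data parity 0, sent cp 0 → ok
  c1: data parity 0, sent cp 0 → ok
  c2: data parity 0, sent cp 1 → mismatch
Exactly one row (r2) and one column (c2) fail → the flipped bit is at their intersection.

row 2, column 2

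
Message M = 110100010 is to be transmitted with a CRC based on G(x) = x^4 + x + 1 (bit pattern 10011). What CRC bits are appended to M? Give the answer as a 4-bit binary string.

1101

Append 4 zeros: 1101000100000. Divide by 10011 (XOR where the leading bit is 1):
  pos 0: 11010 XOR 10011 = 01001
  pos 1: 10010 XOR 10011 = 00001
  pos 5: 10100 XOR 10011 = 00111
  pos 7: 11100 XOR 10011 = 01111
  pos 8: 11110 XOR 10011 = 01101
Remainder (last 4 bits) = 1101. This is the CRC / FCS.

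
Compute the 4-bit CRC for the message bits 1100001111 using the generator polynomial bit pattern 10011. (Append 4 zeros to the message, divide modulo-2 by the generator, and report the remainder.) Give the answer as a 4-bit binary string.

0000

Append 4 zeros: 11000011110000. Divide by 10011 (XOR where the leading bit is 1):
  pos 0: 11000 XOR 10011 = 01011
  pos 1: 10110 XOR 10011 = 00101
  pos 3: 10111 XOR 10011 = 00100
  pos 5: 10011 XOR 10011 = 00000
Remainder (last 4 bits) = 0000. This is the CRC / FCS.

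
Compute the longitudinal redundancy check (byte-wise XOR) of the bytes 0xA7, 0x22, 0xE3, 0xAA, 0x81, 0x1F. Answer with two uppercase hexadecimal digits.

XOR the bytes together:
  start with 0xA7
  0xA7 ⊕ 0x22 = 0x85
  0x85 ⊕ 0xE3 = 0x66
  0x66 ⊕ 0xAA = 0xCC
  0xCC ⊕ 0x81 = 0x4D
  0x4D ⊕ 0x1F = 0x52

52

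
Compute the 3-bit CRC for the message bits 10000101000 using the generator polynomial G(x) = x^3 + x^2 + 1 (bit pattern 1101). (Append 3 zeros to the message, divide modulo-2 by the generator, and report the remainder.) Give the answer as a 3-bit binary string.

Append 3 zeros: 10000101000000. Divide by 1101 (XOR where the leading bit is 1):
  pos 0: 1000 XOR 1101 = 0101
  pos 1: 1010 XOR 1101 = 0111
  pos 2: 1111 XOR 1101 = 0010
  pos 4: 1001 XOR 1101 = 0100
  pos 5: 1000 XOR 1101 = 0101
  pos 6: 1010 XOR 1101 = 0111
  pos 7: 1110 XOR 1101 = 0011
  pos 9: 1100 XOR 1101 = 0001
Remainder (last 3 bits) = 010. This is the CRC / FCS.

010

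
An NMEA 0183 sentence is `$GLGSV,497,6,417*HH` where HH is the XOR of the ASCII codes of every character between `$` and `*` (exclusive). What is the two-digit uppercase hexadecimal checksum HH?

5B

XOR the ASCII codes of the payload characters:
  'G' = 0x47 → acc = 0x47
  'L' = 0x4C → acc = 0x0B
  'G' = 0x47 → acc = 0x4C
  'S' = 0x53 → acc = 0x1F
  'V' = 0x56 → acc = 0x49
  ',' = 0x2C → acc = 0x65
  '4' = 0x34 → acc = 0x51
  '9' = 0x39 → acc = 0x68
  '7' = 0x37 → acc = 0x5F
  ',' = 0x2C → acc = 0x73
  '6' = 0x36 → acc = 0x45
  ',' = 0x2C → acc = 0x69
  '4' = 0x34 → acc = 0x5D
  '1' = 0x31 → acc = 0x6C
  '7' = 0x37 → acc = 0x5B
Checksum = 0x5B.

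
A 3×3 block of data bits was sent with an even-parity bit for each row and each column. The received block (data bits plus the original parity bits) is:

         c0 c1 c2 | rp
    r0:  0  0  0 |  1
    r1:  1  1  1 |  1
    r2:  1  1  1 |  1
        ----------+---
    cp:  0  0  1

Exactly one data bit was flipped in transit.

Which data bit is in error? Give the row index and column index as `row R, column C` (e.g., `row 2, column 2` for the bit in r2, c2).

row 0, column 2

Recompute each row's even parity and compare to rp:
  r0: data parity 0, sent rp 1 → mismatch
  r1: data parity 1, sent rp 1 → ok
  r2: data parity 1, sent rp 1 → ok
Recompute each column's even parity and compare to cp:
  c0: data parity 0, sent cp 0 → ok
  c1: data parity 0, sent cp 0 → ok
  c2: data parity 0, sent cp 1 → mismatch
Exactly one row (r0) and one column (c2) fail → the flipped bit is at their intersection.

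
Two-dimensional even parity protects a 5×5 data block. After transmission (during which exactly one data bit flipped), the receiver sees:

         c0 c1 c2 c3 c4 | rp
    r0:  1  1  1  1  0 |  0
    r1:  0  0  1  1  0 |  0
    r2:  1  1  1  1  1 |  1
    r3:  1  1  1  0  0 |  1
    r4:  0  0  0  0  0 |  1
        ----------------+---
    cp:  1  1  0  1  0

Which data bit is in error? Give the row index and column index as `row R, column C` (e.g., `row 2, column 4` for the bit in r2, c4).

row 4, column 4

Recompute each row's even parity and compare to rp:
  r0: data parity 0, sent rp 0 → ok
  r1: data parity 0, sent rp 0 → ok
  r2: data parity 1, sent rp 1 → ok
  r3: data parity 1, sent rp 1 → ok
  r4: data parity 0, sent rp 1 → mismatch
Recompute each column's even parity and compare to cp:
  c0: data parity 1, sent cp 1 → ok
  c1: data parity 1, sent cp 1 → ok
  c2: data parity 0, sent cp 0 → ok
  c3: data parity 1, sent cp 1 → ok
  c4: data parity 1, sent cp 0 → mismatch
Exactly one row (r4) and one column (c4) fail → the flipped bit is at their intersection.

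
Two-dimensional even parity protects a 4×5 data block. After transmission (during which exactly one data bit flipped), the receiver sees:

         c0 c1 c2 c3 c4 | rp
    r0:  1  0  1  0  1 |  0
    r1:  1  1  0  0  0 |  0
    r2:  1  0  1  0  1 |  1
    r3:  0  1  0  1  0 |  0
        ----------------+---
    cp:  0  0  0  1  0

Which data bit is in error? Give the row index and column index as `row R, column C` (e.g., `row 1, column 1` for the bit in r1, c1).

Recompute each row's even parity and compare to rp:
  r0: data parity 1, sent rp 0 → mismatch
  r1: data parity 0, sent rp 0 → ok
  r2: data parity 1, sent rp 1 → ok
  r3: data parity 0, sent rp 0 → ok
Recompute each column's even parity and compare to cp:
  c0: data parity 1, sent cp 0 → mismatch
  c1: data parity 0, sent cp 0 → ok
  c2: data parity 0, sent cp 0 → ok
  c3: data parity 1, sent cp 1 → ok
  c4: data parity 0, sent cp 0 → ok
Exactly one row (r0) and one column (c0) fail → the flipped bit is at their intersection.

row 0, column 0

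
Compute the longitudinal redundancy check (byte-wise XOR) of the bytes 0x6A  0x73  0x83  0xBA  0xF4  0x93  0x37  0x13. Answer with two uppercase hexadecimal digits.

XOR the bytes together:
  start with 0x6A
  0x6A ⊕ 0x73 = 0x19
  0x19 ⊕ 0x83 = 0x9A
  0x9A ⊕ 0xBA = 0x20
  0x20 ⊕ 0xF4 = 0xD4
  0xD4 ⊕ 0x93 = 0x47
  0x47 ⊕ 0x37 = 0x70
  0x70 ⊕ 0x13 = 0x63

63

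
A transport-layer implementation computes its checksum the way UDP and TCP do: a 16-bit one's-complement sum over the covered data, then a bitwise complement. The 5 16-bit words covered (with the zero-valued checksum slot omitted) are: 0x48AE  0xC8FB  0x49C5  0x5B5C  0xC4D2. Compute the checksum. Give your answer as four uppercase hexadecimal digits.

One's-complement addition (fold any carry out of bit 15 back into bit 0):
  0x48AE + 0xC8FB = 0x111A9 → wrap carry → 0x11AA
  0x11AA + 0x49C5 = 0x05B6F
  0x5B6F + 0x5B5C = 0x0B6CB
  0xB6CB + 0xC4D2 = 0x17B9D → wrap carry → 0x7B9E
One's-complement sum = 0x7B9E.
Checksum = ~0x7B9E & 0xFFFF = 0x8461.

8461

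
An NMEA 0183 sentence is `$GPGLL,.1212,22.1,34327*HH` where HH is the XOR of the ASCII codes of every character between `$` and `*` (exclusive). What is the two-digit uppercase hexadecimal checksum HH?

XOR the ASCII codes of the payload characters:
  'G' = 0x47 → acc = 0x47
  'P' = 0x50 → acc = 0x17
  'G' = 0x47 → acc = 0x50
  'L' = 0x4C → acc = 0x1C
  'L' = 0x4C → acc = 0x50
  ',' = 0x2C → acc = 0x7C
  '.' = 0x2E → acc = 0x52
  '1' = 0x31 → acc = 0x63
  '2' = 0x32 → acc = 0x51
  '1' = 0x31 → acc = 0x60
  '2' = 0x32 → acc = 0x52
  ',' = 0x2C → acc = 0x7E
  '2' = 0x32 → acc = 0x4C
  '2' = 0x32 → acc = 0x7E
  '.' = 0x2E → acc = 0x50
  '1' = 0x31 → acc = 0x61
  ',' = 0x2C → acc = 0x4D
  '3' = 0x33 → acc = 0x7E
  '4' = 0x34 → acc = 0x4A
  '3' = 0x33 → acc = 0x79
  '2' = 0x32 → acc = 0x4B
  '7' = 0x37 → acc = 0x7C
Checksum = 0x7C.

7C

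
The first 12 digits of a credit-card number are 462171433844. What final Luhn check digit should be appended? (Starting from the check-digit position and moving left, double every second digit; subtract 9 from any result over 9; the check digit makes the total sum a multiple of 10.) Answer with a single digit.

Partial digits right→left: 4 4 8 3 3 4 1 7 1 2 6 4
Double every second digit counting from the check-digit position (so the 1st, 3rd, 5th, ... of the partial from the right).
  doubled (with −9 where >9): 8 7 6 2 2 3 → sum 28
  kept as-is: 4 3 4 7 2 4 → sum 24
Total = 28 + 24 = 52.
Check digit = (10 − (52 mod 10)) mod 10 = 8.

8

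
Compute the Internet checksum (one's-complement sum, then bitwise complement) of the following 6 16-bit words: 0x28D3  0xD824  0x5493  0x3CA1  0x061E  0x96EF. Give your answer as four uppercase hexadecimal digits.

D0C5

One's-complement addition (fold any carry out of bit 15 back into bit 0):
  0x28D3 + 0xD824 = 0x100F7 → wrap carry → 0x00F8
  0x00F8 + 0x5493 = 0x0558B
  0x558B + 0x3CA1 = 0x0922C
  0x922C + 0x061E = 0x0984A
  0x984A + 0x96EF = 0x12F39 → wrap carry → 0x2F3A
One's-complement sum = 0x2F3A.
Checksum = ~0x2F3A & 0xFFFF = 0xD0C5.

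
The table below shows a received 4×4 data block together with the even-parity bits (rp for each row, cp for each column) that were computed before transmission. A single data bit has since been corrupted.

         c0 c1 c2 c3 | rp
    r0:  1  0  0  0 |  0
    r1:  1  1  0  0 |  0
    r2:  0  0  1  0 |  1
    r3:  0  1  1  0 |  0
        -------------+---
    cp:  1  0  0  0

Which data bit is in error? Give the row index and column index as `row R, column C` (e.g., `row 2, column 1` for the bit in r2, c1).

Recompute each row's even parity and compare to rp:
  r0: data parity 1, sent rp 0 → mismatch
  r1: data parity 0, sent rp 0 → ok
  r2: data parity 1, sent rp 1 → ok
  r3: data parity 0, sent rp 0 → ok
Recompute each column's even parity and compare to cp:
  c0: data parity 0, sent cp 1 → mismatch
  c1: data parity 0, sent cp 0 → ok
  c2: data parity 0, sent cp 0 → ok
  c3: data parity 0, sent cp 0 → ok
Exactly one row (r0) and one column (c0) fail → the flipped bit is at their intersection.

row 0, column 0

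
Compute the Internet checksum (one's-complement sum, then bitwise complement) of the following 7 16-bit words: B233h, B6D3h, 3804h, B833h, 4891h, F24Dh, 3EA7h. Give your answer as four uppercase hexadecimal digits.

2D3A

One's-complement addition (fold any carry out of bit 15 back into bit 0):
  0xB233 + 0xB6D3 = 0x16906 → wrap carry → 0x6907
  0x6907 + 0x3804 = 0x0A10B
  0xA10B + 0xB833 = 0x1593E → wrap carry → 0x593F
  0x593F + 0x4891 = 0x0A1D0
  0xA1D0 + 0xF24D = 0x1941D → wrap carry → 0x941E
  0x941E + 0x3EA7 = 0x0D2C5
One's-complement sum = 0xD2C5.
Checksum = ~0xD2C5 & 0xFFFF = 0x2D3A.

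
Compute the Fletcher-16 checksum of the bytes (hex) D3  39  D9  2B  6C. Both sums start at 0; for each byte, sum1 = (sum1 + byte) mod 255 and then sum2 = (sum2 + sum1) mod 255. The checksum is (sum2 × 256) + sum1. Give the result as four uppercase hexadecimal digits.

587E

Running sums (mod 255):
  after byte 0 (D3): sum1=211, sum2=211
  after byte 1 (39): sum1=13, sum2=224
  after byte 2 (D9): sum1=230, sum2=199
  after byte 3 (2B): sum1=18, sum2=217
  after byte 4 (6C): sum1=126, sum2=88
Checksum = sum2·256 + sum1 = 88·256 + 126 = 22654 = 0x587E.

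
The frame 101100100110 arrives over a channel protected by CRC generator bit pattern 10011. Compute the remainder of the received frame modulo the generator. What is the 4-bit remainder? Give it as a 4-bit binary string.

Modulo-2 division of 101100100110 by 10011:
  pos 0: 10110 XOR 10011 = 00101
  pos 2: 10101 XOR 10011 = 00110
  pos 4: 11000 XOR 10011 = 01011
  pos 5: 10111 XOR 10011 = 00100
  pos 7: 10010 XOR 10011 = 00001
Remainder = 0001 (nonzero — an error is detected).

0001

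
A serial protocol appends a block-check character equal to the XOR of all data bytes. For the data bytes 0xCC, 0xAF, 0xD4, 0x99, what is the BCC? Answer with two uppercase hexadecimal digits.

XOR the bytes together:
  start with 0xCC
  0xCC ⊕ 0xAF = 0x63
  0x63 ⊕ 0xD4 = 0xB7
  0xB7 ⊕ 0x99 = 0x2E

2E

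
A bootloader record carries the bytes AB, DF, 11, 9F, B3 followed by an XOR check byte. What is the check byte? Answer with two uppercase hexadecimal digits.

49

XOR the bytes together:
  start with 0xAB
  0xAB ⊕ 0xDF = 0x74
  0x74 ⊕ 0x11 = 0x65
  0x65 ⊕ 0x9F = 0xFA
  0xFA ⊕ 0xB3 = 0x49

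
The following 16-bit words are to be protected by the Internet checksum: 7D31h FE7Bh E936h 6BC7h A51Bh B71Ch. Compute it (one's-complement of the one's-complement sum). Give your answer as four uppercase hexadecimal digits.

One's-complement addition (fold any carry out of bit 15 back into bit 0):
  0x7D31 + 0xFE7B = 0x17BAC → wrap carry → 0x7BAD
  0x7BAD + 0xE936 = 0x164E3 → wrap carry → 0x64E4
  0x64E4 + 0x6BC7 = 0x0D0AB
  0xD0AB + 0xA51B = 0x175C6 → wrap carry → 0x75C7
  0x75C7 + 0xB71C = 0x12CE3 → wrap carry → 0x2CE4
One's-complement sum = 0x2CE4.
Checksum = ~0x2CE4 & 0xFFFF = 0xD31B.

D31B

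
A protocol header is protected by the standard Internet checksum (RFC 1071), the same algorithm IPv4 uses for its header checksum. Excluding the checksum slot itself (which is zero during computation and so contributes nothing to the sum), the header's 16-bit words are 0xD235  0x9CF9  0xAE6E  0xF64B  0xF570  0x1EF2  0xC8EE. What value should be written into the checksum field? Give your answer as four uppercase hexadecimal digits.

0EC4

One's-complement addition (fold any carry out of bit 15 back into bit 0):
  0xD235 + 0x9CF9 = 0x16F2E → wrap carry → 0x6F2F
  0x6F2F + 0xAE6E = 0x11D9D → wrap carry → 0x1D9E
  0x1D9E + 0xF64B = 0x113E9 → wrap carry → 0x13EA
  0x13EA + 0xF570 = 0x1095A → wrap carry → 0x095B
  0x095B + 0x1EF2 = 0x0284D
  0x284D + 0xC8EE = 0x0F13B
One's-complement sum = 0xF13B.
Checksum = ~0xF13B & 0xFFFF = 0x0EC4.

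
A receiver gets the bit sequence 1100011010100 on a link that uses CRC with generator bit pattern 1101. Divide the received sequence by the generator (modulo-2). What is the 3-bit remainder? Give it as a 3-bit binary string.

000

Modulo-2 division of 1100011010100 by 1101:
  pos 0: 1100 XOR 1101 = 0001
  pos 3: 1011 XOR 1101 = 0110
  pos 4: 1100 XOR 1101 = 0001
  pos 7: 1101 XOR 1101 = 0000
Remainder = 000 (zero — the frame passes the CRC check).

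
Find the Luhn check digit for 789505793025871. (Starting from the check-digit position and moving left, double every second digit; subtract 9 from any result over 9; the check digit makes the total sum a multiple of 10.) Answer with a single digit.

3

Partial digits right→left: 1 7 8 5 2 0 3 9 7 5 0 5 9 8 7
Double every second digit counting from the check-digit position (so the 1st, 3rd, 5th, ... of the partial from the right).
  doubled (with −9 where >9): 2 7 4 6 5 0 9 5 → sum 38
  kept as-is: 7 5 0 9 5 5 8 → sum 39
Total = 38 + 39 = 77.
Check digit = (10 − (77 mod 10)) mod 10 = 3.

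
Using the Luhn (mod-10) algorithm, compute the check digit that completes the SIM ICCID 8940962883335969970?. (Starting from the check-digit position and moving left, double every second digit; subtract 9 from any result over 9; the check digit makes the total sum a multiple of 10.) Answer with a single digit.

2

Partial digits right→left: 0 7 9 9 6 9 5 3 3 3 8 8 2 6 9 0 4 9 8
Double every second digit counting from the check-digit position (so the 1st, 3rd, 5th, ... of the partial from the right).
  doubled (with −9 where >9): 0 9 3 1 6 7 4 9 8 7 → sum 54
  kept as-is: 7 9 9 3 3 8 6 0 9 → sum 54
Total = 54 + 54 = 108.
Check digit = (10 − (108 mod 10)) mod 10 = 2.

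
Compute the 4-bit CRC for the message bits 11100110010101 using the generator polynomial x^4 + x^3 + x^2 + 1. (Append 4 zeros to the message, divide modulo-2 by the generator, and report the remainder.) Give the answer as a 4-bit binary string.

Append 4 zeros: 111001100101010000. Divide by 11101 (XOR where the leading bit is 1):
  pos 0: 11100 XOR 11101 = 00001
  pos 4: 11100 XOR 11101 = 00001
  pos 8: 11010 XOR 11101 = 00111
  pos 10: 11110 XOR 11101 = 00011
  pos 13: 11000 XOR 11101 = 00101
Remainder (last 4 bits) = 0101. This is the CRC / FCS.

0101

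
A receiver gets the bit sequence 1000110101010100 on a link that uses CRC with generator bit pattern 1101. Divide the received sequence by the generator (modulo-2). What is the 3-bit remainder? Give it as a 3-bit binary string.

Modulo-2 division of 1000110101010100 by 1101:
  pos 0: 1000 XOR 1101 = 0101
  pos 1: 1011 XOR 1101 = 0110
  pos 2: 1101 XOR 1101 = 0000
  pos 7: 1010 XOR 1101 = 0111
  pos 8: 1111 XOR 1101 = 0010
  pos 10: 1001 XOR 1101 = 0100
  pos 11: 1000 XOR 1101 = 0101
  pos 12: 1010 XOR 1101 = 0111
Remainder = 111 (nonzero — an error is detected).

111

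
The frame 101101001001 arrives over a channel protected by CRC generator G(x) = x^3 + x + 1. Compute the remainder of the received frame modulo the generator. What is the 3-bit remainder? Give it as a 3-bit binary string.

111

Modulo-2 division of 101101001001 by 1011:
  pos 0: 1011 XOR 1011 = 0000
  pos 5: 1001 XOR 1011 = 0010
  pos 7: 1000 XOR 1011 = 0011
Remainder = 111 (nonzero — an error is detected).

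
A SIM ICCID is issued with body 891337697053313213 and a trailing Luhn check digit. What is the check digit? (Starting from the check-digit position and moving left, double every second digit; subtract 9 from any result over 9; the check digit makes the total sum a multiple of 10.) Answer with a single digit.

6

Partial digits right→left: 3 1 2 3 1 3 3 5 0 7 9 6 7 3 3 1 9 8
Double every second digit counting from the check-digit position (so the 1st, 3rd, 5th, ... of the partial from the right).
  doubled (with −9 where >9): 6 4 2 6 0 9 5 6 9 → sum 47
  kept as-is: 1 3 3 5 7 6 3 1 8 → sum 37
Total = 47 + 37 = 84.
Check digit = (10 − (84 mod 10)) mod 10 = 6.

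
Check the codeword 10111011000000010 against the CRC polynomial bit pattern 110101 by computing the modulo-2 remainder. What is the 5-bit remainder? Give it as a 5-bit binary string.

Modulo-2 division of 10111011000000010 by 110101:
  pos 0: 101110 XOR 110101 = 011011
  pos 1: 110111 XOR 110101 = 000010
  pos 5: 101000 XOR 110101 = 011101
  pos 6: 111010 XOR 110101 = 001111
  pos 8: 111100 XOR 110101 = 001001
  pos 10: 100101 XOR 110101 = 010000
  pos 11: 100000 XOR 110101 = 010101
Remainder = 10101 (nonzero — an error is detected).

10101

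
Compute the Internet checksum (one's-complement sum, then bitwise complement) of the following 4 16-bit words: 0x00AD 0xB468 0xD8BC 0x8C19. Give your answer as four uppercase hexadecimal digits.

One's-complement addition (fold any carry out of bit 15 back into bit 0):
  0x00AD + 0xB468 = 0x0B515
  0xB515 + 0xD8BC = 0x18DD1 → wrap carry → 0x8DD2
  0x8DD2 + 0x8C19 = 0x119EB → wrap carry → 0x19EC
One's-complement sum = 0x19EC.
Checksum = ~0x19EC & 0xFFFF = 0xE613.

E613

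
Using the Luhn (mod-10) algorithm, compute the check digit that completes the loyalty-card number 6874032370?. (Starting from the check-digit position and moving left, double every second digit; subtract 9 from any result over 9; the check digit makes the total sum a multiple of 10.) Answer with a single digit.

Partial digits right→left: 0 7 3 2 3 0 4 7 8 6
Double every second digit counting from the check-digit position (so the 1st, 3rd, 5th, ... of the partial from the right).
  doubled (with −9 where >9): 0 6 6 8 7 → sum 27
  kept as-is: 7 2 0 7 6 → sum 22
Total = 27 + 22 = 49.
Check digit = (10 − (49 mod 10)) mod 10 = 1.

1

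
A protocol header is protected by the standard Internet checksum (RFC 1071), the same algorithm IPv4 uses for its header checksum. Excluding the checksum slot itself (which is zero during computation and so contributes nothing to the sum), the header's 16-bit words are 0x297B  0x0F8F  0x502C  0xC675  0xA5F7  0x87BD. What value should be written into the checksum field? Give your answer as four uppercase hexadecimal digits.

One's-complement addition (fold any carry out of bit 15 back into bit 0):
  0x297B + 0x0F8F = 0x0390A
  0x390A + 0x502C = 0x08936
  0x8936 + 0xC675 = 0x14FAB → wrap carry → 0x4FAC
  0x4FAC + 0xA5F7 = 0x0F5A3
  0xF5A3 + 0x87BD = 0x17D60 → wrap carry → 0x7D61
One's-complement sum = 0x7D61.
Checksum = ~0x7D61 & 0xFFFF = 0x829E.

829E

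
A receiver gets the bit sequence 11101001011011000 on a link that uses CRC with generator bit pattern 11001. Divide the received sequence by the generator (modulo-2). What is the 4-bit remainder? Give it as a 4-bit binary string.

0000

Modulo-2 division of 11101001011011000 by 11001:
  pos 0: 11101 XOR 11001 = 00100
  pos 2: 10000 XOR 11001 = 01001
  pos 3: 10011 XOR 11001 = 01010
  pos 4: 10100 XOR 11001 = 01101
  pos 5: 11011 XOR 11001 = 00010
  pos 8: 10101 XOR 11001 = 01100
  pos 9: 11001 XOR 11001 = 00000
Remainder = 0000 (zero — the frame passes the CRC check).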